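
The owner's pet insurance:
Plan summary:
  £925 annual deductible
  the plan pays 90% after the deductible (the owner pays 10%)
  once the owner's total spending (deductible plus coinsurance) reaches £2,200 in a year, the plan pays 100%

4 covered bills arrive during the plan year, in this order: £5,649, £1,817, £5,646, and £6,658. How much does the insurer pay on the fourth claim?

Bill 1, £5,649: £925 to deductible, leaving £4,724; owner's 10% is £472.40. Cost to owner: £1,397.40. OOP to date £1,397.40. Plan pays £5,649 − £1,397.40 = £4,251.60.
Bill 2, £1,817: deductible already satisfied, so owner's share is 10% × £1,817 = £181.70. Owner pays £181.70; OOP now £1,579.10. Insurer: £1,817 − £181.70 = £1,635.30.
Bill 3, £5,646: deductible met; 10% of £5,646 = £564.60. Owner pays £564.60; OOP now £2,143.70. Plan pays £5,646 − £564.60 = £5,081.40.
Bill 4, £6,658: deductible already satisfied, so owner's share is 10% × £6,658 = £665.80. OOP would hit £2,809.50 > £2,200, so the cap limits the owner to £2,200 − £2,143.70 = £56.30. Plan pays £6,658 − £56.30 = £6,601.70.

£6,601.70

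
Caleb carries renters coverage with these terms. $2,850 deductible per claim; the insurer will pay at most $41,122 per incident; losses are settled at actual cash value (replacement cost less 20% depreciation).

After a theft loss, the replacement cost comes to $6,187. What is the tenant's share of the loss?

Actual cash value after 20% depreciation: $6,187 × 80% = $4,949.60.
After the deductible, $4,949.60 − $2,850 = $2,099.60 remains.
$2,099.60 ≤ $41,122, so the limit doesn't bind; insurer pays $2,099.60.
Tenant's share is the uncovered remainder: $6,187 − $2,099.60 = $4,087.40.

$4,087.40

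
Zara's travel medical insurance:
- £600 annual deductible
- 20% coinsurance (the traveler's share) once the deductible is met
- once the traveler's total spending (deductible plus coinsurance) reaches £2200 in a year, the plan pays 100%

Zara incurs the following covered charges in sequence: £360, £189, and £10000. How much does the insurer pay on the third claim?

Claim 1 (£360): fully absorbed by the deductible. Cost to traveler: £360. OOP to date £360. Insurer: £360 − £360 = £0.
Claim 2 (£189): fully absorbed by the deductible. Traveler owes £189 (running OOP £549). Insurer: £189 − £189 = £0.
Claim 3 (£10000): £51 finishes the deductible; £9949 goes to coinsurance; traveler's 20% is £1989.80. Claim cost before the cap: £51 + £1989.80 = £2040.80. OOP would hit £2589.80 > £2200, so the cap limits the traveler to £2200 − £549 = £1651. Insurer: £10000 − £1651 = £8349.

£8349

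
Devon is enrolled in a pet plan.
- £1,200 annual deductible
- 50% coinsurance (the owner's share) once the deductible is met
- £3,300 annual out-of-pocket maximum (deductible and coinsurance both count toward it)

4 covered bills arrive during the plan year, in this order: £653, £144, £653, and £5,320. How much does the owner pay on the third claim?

£528

Bill 1, £653: fully absorbed by the deductible. Owner pays £653; OOP now £653.
Bill 2, £144: fully absorbed by the deductible. Cost to owner: £144. OOP to date £797.
Bill 3, £653: £403 to deductible, leaving £250; coinsurance £250 × 50% = £125. Cost to owner: £528. OOP to date £1,325.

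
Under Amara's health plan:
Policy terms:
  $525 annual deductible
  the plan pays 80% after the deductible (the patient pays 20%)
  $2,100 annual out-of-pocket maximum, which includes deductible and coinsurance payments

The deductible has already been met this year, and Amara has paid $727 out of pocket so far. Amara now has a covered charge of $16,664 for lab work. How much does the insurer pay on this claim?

The deductible is already satisfied, so the full bill goes to coinsurance.
Patient's 20% share of $16,664 is $3,332.80.
Year-to-date out-of-pocket would reach $727 + $3,332.80 = $4,059.80, above the $2,100 maximum, so the patient pays only $2,100 − $727 = $1,373.
The insurer covers the remainder: $16,664 − $1,373 = $15,291.

$15,291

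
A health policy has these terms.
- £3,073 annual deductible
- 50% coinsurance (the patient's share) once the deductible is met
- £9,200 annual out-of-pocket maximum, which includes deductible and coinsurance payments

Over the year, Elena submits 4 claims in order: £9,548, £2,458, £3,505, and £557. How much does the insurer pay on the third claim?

Claim 1 — £9,548: £3,073 to deductible, leaving £6,475; coinsurance £6,475 × 50% = £3,237.50. Patient owes £6,310.50 (running OOP £6,310.50). Plan pays £9,548 − £6,310.50 = £3,237.50.
Claim 2 — £2,458: deductible already satisfied, so patient's share is 50% × £2,458 = £1,229. Patient pays £1,229; OOP now £7,539.50. Plan pays £2,458 − £1,229 = £1,229.
Claim 3 — £3,505: deductible already satisfied, so patient's share is 50% × £3,505 = £1,752.50. Adding that to £7,539.50 gives £9,292, past the £9,200 cap; patient pays only £9,200 − £7,539.50 = £1,660.50. Insurer: £3,505 − £1,660.50 = £1,844.50.

£1,844.50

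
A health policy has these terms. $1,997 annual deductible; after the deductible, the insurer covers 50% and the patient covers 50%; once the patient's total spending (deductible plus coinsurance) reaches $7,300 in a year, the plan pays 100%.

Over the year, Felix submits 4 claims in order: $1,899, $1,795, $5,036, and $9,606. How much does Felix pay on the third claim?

#1 ($1,899): entire amount goes to the deductible. Patient pays $1,899; OOP now $1,899.
#2 ($1,795): $98 finishes the deductible; $1,697 goes to coinsurance; coinsurance $1,697 × 50% = $848.50. Patient owes $946.50 (running OOP $2,845.50).
#3 ($5,036): 50% coinsurance on $5,036 = $2,518. Cost to patient: $2,518. OOP to date $5,363.50.

$2,518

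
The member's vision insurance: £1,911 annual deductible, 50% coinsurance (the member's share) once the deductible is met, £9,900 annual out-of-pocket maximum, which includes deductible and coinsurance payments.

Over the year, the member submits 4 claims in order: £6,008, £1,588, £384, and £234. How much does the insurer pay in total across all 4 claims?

#1 (£6,008): £1,911 to deductible, leaving £4,097; member's 50% is £2,048.50. Member pays £3,959.50; OOP now £3,959.50. Insurer: £6,008 − £3,959.50 = £2,048.50.
#2 (£1,588): deductible already satisfied, so member's share is 50% × £1,588 = £794. Member pays £794; OOP now £4,753.50. Insurer: £1,588 − £794 = £794.
#3 (£384): deductible already satisfied, so member's share is 50% × £384 = £192. Member owes £192 (running OOP £4,945.50). Insurer: £384 − £192 = £192.
#4 (£234): deductible already satisfied, so member's share is 50% × £234 = £117. Member owes £117 (running OOP £5,062.50). Plan pays £234 − £117 = £117.
Insurer total: £2,048.50 + £794 + £192 + £117 = £3,151.50.

£3,151.50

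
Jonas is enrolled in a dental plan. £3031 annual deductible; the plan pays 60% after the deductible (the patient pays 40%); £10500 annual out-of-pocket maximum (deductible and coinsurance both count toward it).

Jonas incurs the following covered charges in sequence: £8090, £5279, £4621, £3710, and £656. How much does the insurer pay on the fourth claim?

Claim 1 (£8090): £3031 finishes the deductible; £5059 goes to coinsurance; patient's 40% is £2023.60. Patient owes £5054.60 (running OOP £5054.60). Insurer: £8090 − £5054.60 = £3035.40.
Claim 2 (£5279): deductible met; 40% of £5279 = £2111.60. Patient pays £2111.60; OOP now £7166.20. Plan pays £5279 − £2111.60 = £3167.40.
Claim 3 (£4621): deductible met; 40% of £4621 = £1848.40. Patient owes £1848.40 (running OOP £9014.60). Plan pays £4621 − £1848.40 = £2772.60.
Claim 4 (£3710): 40% coinsurance on £3710 = £1484. Patient pays £1484; OOP now £10498.60. Insurer: £3710 − £1484 = £2226.

£2226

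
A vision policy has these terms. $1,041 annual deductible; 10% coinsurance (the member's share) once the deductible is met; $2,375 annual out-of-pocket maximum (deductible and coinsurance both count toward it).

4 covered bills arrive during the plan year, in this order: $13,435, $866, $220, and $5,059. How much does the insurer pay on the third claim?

Bill 1, $13,435: $1,041 finishes the deductible; $12,394 goes to coinsurance; 10% of $12,394 = $1,239.40. Member pays $2,280.40; OOP now $2,280.40. Insurer: $13,435 − $2,280.40 = $11,154.60.
Bill 2, $866: deductible met; 10% of $866 = $86.60. Member pays $86.60; OOP now $2,367. Insurer: $866 − $86.60 = $779.40.
Bill 3, $220: deductible met; 10% of $220 = $22. OOP would hit $2,389 > $2,375, so the cap limits the member to $2,375 − $2,367 = $8. Insurer: $220 − $8 = $212.

$212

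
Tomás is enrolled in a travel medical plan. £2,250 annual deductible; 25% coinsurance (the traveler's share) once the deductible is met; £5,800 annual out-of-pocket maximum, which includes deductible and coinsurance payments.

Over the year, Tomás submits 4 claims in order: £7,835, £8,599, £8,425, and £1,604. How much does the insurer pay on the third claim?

Claim 1 — £7,835: £2,250 finishes the deductible; £5,585 goes to coinsurance; traveler's 25% is £1,396.25. Traveler owes £3,646.25 (running OOP £3,646.25). Plan pays £7,835 − £3,646.25 = £4,188.75.
Claim 2 — £8,599: deductible already satisfied, so traveler's share is 25% × £8,599 = £2,149.75. Traveler owes £2,149.75 (running OOP £5,796). Plan pays £8,599 − £2,149.75 = £6,449.25.
Claim 3 — £8,425: deductible already satisfied, so traveler's share is 25% × £8,425 = £2,106.25. That would push OOP to £7,902.25, over the £5,800 cap, so traveler pays £5,800 − £5,796 = £4. Plan pays £8,425 − £4 = £8,421.

£8,421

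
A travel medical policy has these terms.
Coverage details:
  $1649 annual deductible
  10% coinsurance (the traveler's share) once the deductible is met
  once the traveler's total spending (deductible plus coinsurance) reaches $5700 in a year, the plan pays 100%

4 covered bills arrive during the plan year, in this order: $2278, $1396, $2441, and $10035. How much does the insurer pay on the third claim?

$2196.90

Claim 1 — $2278: $1649 to deductible, leaving $629; 10% of $629 = $62.90. Cost to traveler: $1711.90. OOP to date $1711.90. Insurer: $2278 − $1711.90 = $566.10.
Claim 2 — $1396: deductible met; 10% of $1396 = $139.60. Cost to traveler: $139.60. OOP to date $1851.50. Insurer: $1396 − $139.60 = $1256.40.
Claim 3 — $2441: deductible met; 10% of $2441 = $244.10. Traveler owes $244.10 (running OOP $2095.60). Plan pays $2441 − $244.10 = $2196.90.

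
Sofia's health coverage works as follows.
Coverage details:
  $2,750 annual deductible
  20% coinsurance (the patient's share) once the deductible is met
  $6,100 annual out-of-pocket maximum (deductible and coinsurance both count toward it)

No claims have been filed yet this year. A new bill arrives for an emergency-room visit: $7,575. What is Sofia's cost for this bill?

Nothing has been paid toward the $2,750 deductible, so the first $2,750 of this charge is applied there.
After the $2,750 deductible portion, $7,575 − $2,750 = $4,825 is subject to coinsurance.
20% of $4,825 = $965 falls to the patient.
That puts the patient's cost at $2,750 + $965 = $3,715 before any cap.
Cumulative spending $0 + $3,715 = $3,715 stays under the $6,100 maximum.

$3,715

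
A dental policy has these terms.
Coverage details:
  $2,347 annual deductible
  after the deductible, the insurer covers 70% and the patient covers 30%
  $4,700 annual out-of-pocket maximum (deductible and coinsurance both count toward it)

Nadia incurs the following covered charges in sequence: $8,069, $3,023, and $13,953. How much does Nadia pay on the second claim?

$636.40

#1 ($8,069): $2,347 to deductible, leaving $5,722; coinsurance $5,722 × 30% = $1,716.60. Patient pays $4,063.60; OOP now $4,063.60.
#2 ($3,023): deductible met; 30% of $3,023 = $906.90. That would push OOP to $4,970.50, over the $4,700 cap, so patient pays $4,700 − $4,063.60 = $636.40.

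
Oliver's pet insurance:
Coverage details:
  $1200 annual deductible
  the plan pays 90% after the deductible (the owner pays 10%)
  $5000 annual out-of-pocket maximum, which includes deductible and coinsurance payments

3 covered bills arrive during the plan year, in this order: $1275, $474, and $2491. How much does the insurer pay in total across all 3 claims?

Bill 1, $1275: deductible takes $1200, $75 remains; 10% of $75 = $7.50. Owner pays $1207.50; OOP now $1207.50. Insurer: $1275 − $1207.50 = $67.50.
Bill 2, $474: deductible met; 10% of $474 = $47.40. Owner owes $47.40 (running OOP $1254.90). Insurer: $474 − $47.40 = $426.60.
Bill 3, $2491: deductible met; 10% of $2491 = $249.10. Owner pays $249.10; OOP now $1504. Insurer: $2491 − $249.10 = $2241.90.
Insurer total = bills − owner's total = $4240 − $1504 = $2736.

$2736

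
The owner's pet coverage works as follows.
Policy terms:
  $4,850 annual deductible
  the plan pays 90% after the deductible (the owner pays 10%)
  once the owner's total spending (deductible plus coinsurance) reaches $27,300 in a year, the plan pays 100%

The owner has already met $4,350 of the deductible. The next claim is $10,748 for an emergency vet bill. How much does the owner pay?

$4,350 of the $4,850 deductible is already met, leaving $500.
After the $500 deductible portion, $10,748 − $500 = $10,248 is subject to coinsurance.
Owner's 10% share of $10,248 is $1,024.80.
So the owner owes $500 + $1,024.80 = $1,524.80 before any cap.
Cumulative spending $4,350 + $1,524.80 = $5,874.80 stays under the $27,300 maximum.

$1,524.80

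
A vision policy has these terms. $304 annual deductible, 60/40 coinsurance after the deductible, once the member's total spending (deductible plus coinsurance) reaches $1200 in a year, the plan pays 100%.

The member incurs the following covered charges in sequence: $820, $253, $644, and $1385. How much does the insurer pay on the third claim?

Claim 1 — $820: $304 to deductible, leaving $516; 40% of $516 = $206.40. Member pays $510.40; OOP now $510.40. Insurer: $820 − $510.40 = $309.60.
Claim 2 — $253: deductible already satisfied, so member's share is 40% × $253 = $101.20. Member pays $101.20; OOP now $611.60. Plan pays $253 − $101.20 = $151.80.
Claim 3 — $644: 40% coinsurance on $644 = $257.60. Cost to member: $257.60. OOP to date $869.20. Insurer: $644 − $257.60 = $386.40.

$386.40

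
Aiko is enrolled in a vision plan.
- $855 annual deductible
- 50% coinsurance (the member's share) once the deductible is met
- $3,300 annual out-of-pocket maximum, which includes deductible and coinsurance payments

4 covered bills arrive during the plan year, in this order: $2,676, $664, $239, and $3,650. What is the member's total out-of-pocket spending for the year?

Bill 1, $2,676: $855 finishes the deductible; $1,821 goes to coinsurance; coinsurance $1,821 × 50% = $910.50. Cost to member: $1,765.50. OOP to date $1,765.50.
Bill 2, $664: 50% coinsurance on $664 = $332. Member pays $332; OOP now $2,097.50.
Bill 3, $239: 50% coinsurance on $239 = $119.50. Member owes $119.50 (running OOP $2,217).
Bill 4, $3,650: deductible already satisfied, so member's share is 50% × $3,650 = $1,825. Adding that to $2,217 gives $4,042, past the $3,300 cap; member pays only $3,300 − $2,217 = $1,083.
Summing the member's payments: $1,765.50 + $332 + $119.50 + $1,083 = $3,300.

$3,300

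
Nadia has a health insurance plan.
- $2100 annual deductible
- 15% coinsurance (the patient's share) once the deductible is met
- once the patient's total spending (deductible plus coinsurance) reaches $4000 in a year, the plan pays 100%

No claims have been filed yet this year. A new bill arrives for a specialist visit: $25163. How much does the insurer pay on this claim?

$21163

Nothing has been paid toward the $2100 deductible, so the first $2100 of this charge is applied there.
After the $2100 deductible portion, $25163 − $2100 = $23063 is subject to coinsurance.
Coinsurance: $23063 × 15% = $3459.45.
So the patient owes $2100 + $3459.45 = $5559.45 before any cap.
Year-to-date out-of-pocket would reach $0 + $5559.45 = $5559.45, above the $4000 maximum, so the patient pays only $4000 − $0 = $4000.
The plan picks up $25163 − $4000 = $21163.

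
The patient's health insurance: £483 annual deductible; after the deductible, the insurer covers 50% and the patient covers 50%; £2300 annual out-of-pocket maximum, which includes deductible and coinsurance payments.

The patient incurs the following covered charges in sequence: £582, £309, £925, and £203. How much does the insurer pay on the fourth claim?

Claim 1 — £582: £483 finishes the deductible; £99 goes to coinsurance; 50% of £99 = £49.50. Patient pays £532.50; OOP now £532.50. Plan pays £582 − £532.50 = £49.50.
Claim 2 — £309: deductible already satisfied, so patient's share is 50% × £309 = £154.50. Cost to patient: £154.50. OOP to date £687. Insurer: £309 − £154.50 = £154.50.
Claim 3 — £925: deductible already satisfied, so patient's share is 50% × £925 = £462.50. Patient pays £462.50; OOP now £1149.50. Insurer: £925 − £462.50 = £462.50.
Claim 4 — £203: 50% coinsurance on £203 = £101.50. Patient pays £101.50; OOP now £1251. Plan pays £203 − £101.50 = £101.50.

£101.50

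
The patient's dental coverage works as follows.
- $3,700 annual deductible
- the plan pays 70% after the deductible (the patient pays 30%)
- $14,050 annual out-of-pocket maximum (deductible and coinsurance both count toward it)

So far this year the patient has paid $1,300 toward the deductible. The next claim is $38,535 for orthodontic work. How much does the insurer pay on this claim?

$1,300 of the $3,700 deductible is already met, leaving $2,400.
That leaves $38,535 − $2,400 = $36,135 for coinsurance.
Patient's 30% share of $36,135 is $10,840.50.
So the patient owes $2,400 + $10,840.50 = $13,240.50 before any cap.
Adding $13,240.50 to the $1,300 already spent would give $14,540.50, which exceeds the $14,050 cap; the patient pays just $14,050 − $1,300 = $12,750.
The insurer covers the remainder: $38,535 − $12,750 = $25,785.

$25,785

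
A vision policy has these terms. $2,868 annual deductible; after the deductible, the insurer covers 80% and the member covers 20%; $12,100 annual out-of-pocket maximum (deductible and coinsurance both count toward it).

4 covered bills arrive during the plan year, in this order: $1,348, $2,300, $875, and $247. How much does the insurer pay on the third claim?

Claim 1 ($1,348): entire amount goes to the deductible. Member owes $1,348 (running OOP $1,348). Plan pays $1,348 − $1,348 = $0.
Claim 2 ($2,300): $1,520 to deductible, leaving $780; member's 20% is $156. Cost to member: $1,676. OOP to date $3,024. Insurer: $2,300 − $1,676 = $624.
Claim 3 ($875): deductible already satisfied, so member's share is 20% × $875 = $175. Member pays $175; OOP now $3,199. Plan pays $875 − $175 = $700.

$700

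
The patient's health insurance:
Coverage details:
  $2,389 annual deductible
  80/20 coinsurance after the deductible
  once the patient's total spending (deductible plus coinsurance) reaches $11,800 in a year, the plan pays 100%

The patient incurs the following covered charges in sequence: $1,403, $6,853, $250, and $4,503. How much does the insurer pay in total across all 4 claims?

Claim 1 — $1,403: entire amount goes to the deductible. Patient owes $1,403 (running OOP $1,403). Insurer: $1,403 − $1,403 = $0.
Claim 2 — $6,853: $986 to deductible, leaving $5,867; patient's 20% is $1,173.40. Patient owes $2,159.40 (running OOP $3,562.40). Insurer: $6,853 − $2,159.40 = $4,693.60.
Claim 3 — $250: deductible met; 20% of $250 = $50. Patient owes $50 (running OOP $3,612.40). Plan pays $250 − $50 = $200.
Claim 4 — $4,503: deductible met; 20% of $4,503 = $900.60. Patient owes $900.60 (running OOP $4,513). Plan pays $4,503 − $900.60 = $3,602.40.
Insurer total = bills − patient's total = $13,009 − $4,513 = $8,496.

$8,496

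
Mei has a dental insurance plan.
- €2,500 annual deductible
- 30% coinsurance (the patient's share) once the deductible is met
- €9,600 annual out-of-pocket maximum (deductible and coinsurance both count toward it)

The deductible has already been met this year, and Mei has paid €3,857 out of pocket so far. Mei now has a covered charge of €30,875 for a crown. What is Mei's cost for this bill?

The deductible is already satisfied, so the full bill goes to coinsurance.
30% of €30,875 = €9,262.50 falls to the patient.
Year-to-date out-of-pocket would reach €3,857 + €9,262.50 = €13,119.50, above the €9,600 maximum, so the patient pays only €9,600 − €3,857 = €5,743.

€5,743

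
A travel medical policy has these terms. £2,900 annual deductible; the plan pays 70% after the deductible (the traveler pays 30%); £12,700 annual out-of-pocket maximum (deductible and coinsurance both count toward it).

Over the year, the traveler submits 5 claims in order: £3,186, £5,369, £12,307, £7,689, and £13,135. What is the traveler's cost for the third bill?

£3,692.10

Bill 1, £3,186: £2,900 to deductible, leaving £286; traveler's 30% is £85.80. Traveler owes £2,985.80 (running OOP £2,985.80).
Bill 2, £5,369: 30% coinsurance on £5,369 = £1,610.70. Traveler owes £1,610.70 (running OOP £4,596.50).
Bill 3, £12,307: 30% coinsurance on £12,307 = £3,692.10. Traveler owes £3,692.10 (running OOP £8,288.60).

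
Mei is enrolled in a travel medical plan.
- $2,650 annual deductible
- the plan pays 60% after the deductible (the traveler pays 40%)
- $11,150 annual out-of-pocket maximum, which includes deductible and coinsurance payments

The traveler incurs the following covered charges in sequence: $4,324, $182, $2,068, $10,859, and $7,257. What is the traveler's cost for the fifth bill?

$2,586.80

Claim 1 ($4,324): $2,650 to deductible, leaving $1,674; 40% of $1,674 = $669.60. Traveler pays $3,319.60; OOP now $3,319.60.
Claim 2 ($182): 40% coinsurance on $182 = $72.80. Cost to traveler: $72.80. OOP to date $3,392.40.
Claim 3 ($2,068): deductible already satisfied, so traveler's share is 40% × $2,068 = $827.20. Traveler pays $827.20; OOP now $4,219.60.
Claim 4 ($10,859): deductible met; 40% of $10,859 = $4,343.60. Cost to traveler: $4,343.60. OOP to date $8,563.20.
Claim 5 ($7,257): deductible already satisfied, so traveler's share is 40% × $7,257 = $2,902.80. OOP would hit $11,466 > $11,150, so the cap limits the traveler to $11,150 − $8,563.20 = $2,586.80.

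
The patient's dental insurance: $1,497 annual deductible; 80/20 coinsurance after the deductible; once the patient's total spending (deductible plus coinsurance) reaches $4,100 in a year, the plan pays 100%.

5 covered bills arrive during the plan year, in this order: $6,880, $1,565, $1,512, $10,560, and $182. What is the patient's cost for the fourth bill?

Claim 1 — $6,880: $1,497 to deductible, leaving $5,383; coinsurance $5,383 × 20% = $1,076.60. Patient pays $2,573.60; OOP now $2,573.60.
Claim 2 — $1,565: deductible met; 20% of $1,565 = $313. Patient owes $313 (running OOP $2,886.60).
Claim 3 — $1,512: deductible met; 20% of $1,512 = $302.40. Cost to patient: $302.40. OOP to date $3,189.
Claim 4 — $10,560: deductible met; 20% of $10,560 = $2,112. That would push OOP to $5,301, over the $4,100 cap, so patient pays $4,100 − $3,189 = $911.

$911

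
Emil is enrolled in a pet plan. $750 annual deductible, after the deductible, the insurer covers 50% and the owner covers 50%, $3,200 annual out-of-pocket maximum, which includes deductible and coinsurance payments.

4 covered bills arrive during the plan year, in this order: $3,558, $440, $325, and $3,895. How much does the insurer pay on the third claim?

#1 ($3,558): $750 finishes the deductible; $2,808 goes to coinsurance; 50% of $2,808 = $1,404. Cost to owner: $2,154. OOP to date $2,154. Insurer: $3,558 − $2,154 = $1,404.
#2 ($440): 50% coinsurance on $440 = $220. Cost to owner: $220. OOP to date $2,374. Plan pays $440 − $220 = $220.
#3 ($325): 50% coinsurance on $325 = $162.50. Owner pays $162.50; OOP now $2,536.50. Insurer: $325 − $162.50 = $162.50.

$162.50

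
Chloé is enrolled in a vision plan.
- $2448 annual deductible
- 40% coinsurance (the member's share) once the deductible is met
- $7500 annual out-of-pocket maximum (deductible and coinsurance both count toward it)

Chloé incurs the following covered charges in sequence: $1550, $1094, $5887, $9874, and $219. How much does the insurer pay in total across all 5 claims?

$11124

Claim 1 — $1550: fully absorbed by the deductible. Cost to member: $1550. OOP to date $1550. Insurer: $1550 − $1550 = $0.
Claim 2 — $1094: $898 to deductible, leaving $196; member's 40% is $78.40. Cost to member: $976.40. OOP to date $2526.40. Plan pays $1094 − $976.40 = $117.60.
Claim 3 — $5887: 40% coinsurance on $5887 = $2354.80. Member pays $2354.80; OOP now $4881.20. Insurer: $5887 − $2354.80 = $3532.20.
Claim 4 — $9874: deductible met; 40% of $9874 = $3949.60. That would push OOP to $8830.80, over the $7500 cap, so member pays $7500 − $4881.20 = $2618.80. Plan pays $9874 − $2618.80 = $7255.20.
Claim 5 — $219: deductible already satisfied, so member's share is 40% × $219 = $87.60. Adding that to $7500 gives $7587.60, past the $7500 cap; member pays only $7500 − $7500 = $0. Insurer: $219 − $0 = $219.
Insurer total = bills − member's total = $18624 − $7500 = $11124.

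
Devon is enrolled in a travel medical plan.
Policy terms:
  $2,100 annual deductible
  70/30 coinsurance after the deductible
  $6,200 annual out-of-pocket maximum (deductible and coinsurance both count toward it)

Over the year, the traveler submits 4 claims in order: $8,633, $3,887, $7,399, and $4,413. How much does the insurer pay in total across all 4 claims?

$18,132

Bill 1, $8,633: deductible takes $2,100, $6,533 remains; 30% of $6,533 = $1,959.90. Traveler owes $4,059.90 (running OOP $4,059.90). Plan pays $8,633 − $4,059.90 = $4,573.10.
Bill 2, $3,887: 30% coinsurance on $3,887 = $1,166.10. Traveler owes $1,166.10 (running OOP $5,226). Plan pays $3,887 − $1,166.10 = $2,720.90.
Bill 3, $7,399: deductible already satisfied, so traveler's share is 30% × $7,399 = $2,219.70. Adding that to $5,226 gives $7,445.70, past the $6,200 cap; traveler pays only $6,200 − $5,226 = $974. Insurer: $7,399 − $974 = $6,425.
Bill 4, $4,413: 30% coinsurance on $4,413 = $1,323.90. That would push OOP to $7,523.90, over the $6,200 cap, so traveler pays $6,200 − $6,200 = $0. Insurer: $4,413 − $0 = $4,413.
Insurer total = bills − traveler's total = $24,332 − $6,200 = $18,132.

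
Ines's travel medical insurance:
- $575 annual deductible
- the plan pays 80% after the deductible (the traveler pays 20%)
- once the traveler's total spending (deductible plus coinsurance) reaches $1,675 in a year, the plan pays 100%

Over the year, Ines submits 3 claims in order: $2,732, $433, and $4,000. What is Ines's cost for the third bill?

$582

Claim 1 — $2,732: $575 to deductible, leaving $2,157; traveler's 20% is $431.40. Traveler owes $1,006.40 (running OOP $1,006.40).
Claim 2 — $433: deductible met; 20% of $433 = $86.60. Traveler pays $86.60; OOP now $1,093.
Claim 3 — $4,000: 20% coinsurance on $4,000 = $800. OOP would hit $1,893 > $1,675, so the cap limits the traveler to $1,675 − $1,093 = $582.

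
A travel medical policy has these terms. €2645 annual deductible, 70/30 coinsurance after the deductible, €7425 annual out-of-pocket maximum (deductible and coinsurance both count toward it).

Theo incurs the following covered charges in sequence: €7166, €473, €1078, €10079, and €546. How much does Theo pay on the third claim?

Claim 1 — €7166: €2645 finishes the deductible; €4521 goes to coinsurance; 30% of €4521 = €1356.30. Traveler pays €4001.30; OOP now €4001.30.
Claim 2 — €473: deductible already satisfied, so traveler's share is 30% × €473 = €141.90. Traveler owes €141.90 (running OOP €4143.20).
Claim 3 — €1078: 30% coinsurance on €1078 = €323.40. Traveler owes €323.40 (running OOP €4466.60).

€323.40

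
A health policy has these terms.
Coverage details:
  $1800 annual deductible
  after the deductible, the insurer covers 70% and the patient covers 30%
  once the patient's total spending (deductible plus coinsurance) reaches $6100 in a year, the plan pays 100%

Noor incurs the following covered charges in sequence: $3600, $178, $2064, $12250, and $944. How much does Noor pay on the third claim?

Claim 1 ($3600): deductible takes $1800, $1800 remains; 30% of $1800 = $540. Cost to patient: $2340. OOP to date $2340.
Claim 2 ($178): deductible met; 30% of $178 = $53.40. Patient pays $53.40; OOP now $2393.40.
Claim 3 ($2064): deductible already satisfied, so patient's share is 30% × $2064 = $619.20. Cost to patient: $619.20. OOP to date $3012.60.

$619.20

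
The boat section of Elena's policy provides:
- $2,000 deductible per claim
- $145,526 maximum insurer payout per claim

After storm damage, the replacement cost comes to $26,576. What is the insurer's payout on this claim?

After the deductible, $26,576 − $2,000 = $24,576 remains.
That's under the $145,526 cap, so the insurer reimburses the full $24,576.

$24,576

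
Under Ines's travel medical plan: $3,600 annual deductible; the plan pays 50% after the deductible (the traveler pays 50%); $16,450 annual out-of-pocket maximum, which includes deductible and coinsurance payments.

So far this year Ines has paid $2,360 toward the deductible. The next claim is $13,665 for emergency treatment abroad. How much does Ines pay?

Remaining deductible: $3,600 − $2,360 = $1,240.
The remaining $12,425 (= $13,665 − $1,240) moves to coinsurance.
Traveler's 50% share of $12,425 is $6,212.50.
That puts the traveler's cost at $1,240 + $6,212.50 = $7,452.50 before any cap.
Total out-of-pocket so far would be $2,360 + $7,452.50 = $9,812.50, below the $16,450 cap — no reduction.

$7,452.50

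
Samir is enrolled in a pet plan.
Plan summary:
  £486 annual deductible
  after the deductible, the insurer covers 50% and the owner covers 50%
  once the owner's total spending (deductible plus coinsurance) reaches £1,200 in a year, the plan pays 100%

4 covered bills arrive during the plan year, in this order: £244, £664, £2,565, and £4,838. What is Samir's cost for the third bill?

£503

Claim 1 (£244): entire amount goes to the deductible. Cost to owner: £244. OOP to date £244.
Claim 2 (£664): deductible takes £242, £422 remains; owner's 50% is £211. Owner pays £453; OOP now £697.
Claim 3 (£2,565): deductible already satisfied, so owner's share is 50% × £2,565 = £1,282.50. Adding that to £697 gives £1,979.50, past the £1,200 cap; owner pays only £1,200 − £697 = £503.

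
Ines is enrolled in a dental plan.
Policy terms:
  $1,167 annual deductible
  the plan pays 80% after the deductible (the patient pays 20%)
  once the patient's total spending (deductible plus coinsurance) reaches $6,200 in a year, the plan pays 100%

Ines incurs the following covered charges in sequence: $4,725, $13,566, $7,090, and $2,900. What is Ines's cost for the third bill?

#1 ($4,725): deductible takes $1,167, $3,558 remains; 20% of $3,558 = $711.60. Cost to patient: $1,878.60. OOP to date $1,878.60.
#2 ($13,566): 20% coinsurance on $13,566 = $2,713.20. Cost to patient: $2,713.20. OOP to date $4,591.80.
#3 ($7,090): deductible met; 20% of $7,090 = $1,418. Patient pays $1,418; OOP now $6,009.80.

$1,418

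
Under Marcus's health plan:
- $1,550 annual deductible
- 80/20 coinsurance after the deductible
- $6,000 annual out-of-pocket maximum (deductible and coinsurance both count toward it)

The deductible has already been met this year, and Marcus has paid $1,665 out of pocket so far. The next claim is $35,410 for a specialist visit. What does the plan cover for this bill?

The deductible is already satisfied, so the full bill goes to coinsurance.
Coinsurance: $35,410 × 20% = $7,082.
Adding $7,082 to the $1,665 already spent would give $8,747, which exceeds the $6,000 cap; the patient pays just $6,000 − $1,665 = $4,335.
The plan picks up $35,410 − $4,335 = $31,075.

$31,075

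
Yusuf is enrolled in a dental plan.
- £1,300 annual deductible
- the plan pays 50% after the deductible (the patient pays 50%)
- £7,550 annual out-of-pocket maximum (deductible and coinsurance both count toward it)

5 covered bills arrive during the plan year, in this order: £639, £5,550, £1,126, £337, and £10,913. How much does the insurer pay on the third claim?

£563

Bill 1, £639: all of it applies to the deductible. Patient pays £639; OOP now £639. Plan pays £639 − £639 = £0.
Bill 2, £5,550: deductible takes £661, £4,889 remains; coinsurance £4,889 × 50% = £2,444.50. Patient pays £3,105.50; OOP now £3,744.50. Plan pays £5,550 − £3,105.50 = £2,444.50.
Bill 3, £1,126: 50% coinsurance on £1,126 = £563. Cost to patient: £563. OOP to date £4,307.50. Insurer: £1,126 − £563 = £563.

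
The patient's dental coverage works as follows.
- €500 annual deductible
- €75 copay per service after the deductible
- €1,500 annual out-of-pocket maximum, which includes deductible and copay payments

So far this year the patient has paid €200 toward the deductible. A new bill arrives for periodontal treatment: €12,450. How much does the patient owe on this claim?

€375

Deductible still to meet: €500 − €200 = €300.
After the €300 deductible portion, €12,450 − €300 = €12,150 is subject to the copay.
Copay on this service: €75.
Patient responsibility before any cap: €300 + €75 = €375.
Year-to-date out-of-pocket becomes €200 + €375 = €575, still under the €1,500 maximum, so no cap applies.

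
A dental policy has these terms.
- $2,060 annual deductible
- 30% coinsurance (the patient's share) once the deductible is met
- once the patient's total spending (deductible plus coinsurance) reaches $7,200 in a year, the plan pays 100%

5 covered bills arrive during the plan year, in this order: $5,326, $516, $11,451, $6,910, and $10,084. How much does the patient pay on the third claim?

$3,435.30

#1 ($5,326): $2,060 to deductible, leaving $3,266; patient's 30% is $979.80. Patient owes $3,039.80 (running OOP $3,039.80).
#2 ($516): deductible met; 30% of $516 = $154.80. Patient owes $154.80 (running OOP $3,194.60).
#3 ($11,451): deductible met; 30% of $11,451 = $3,435.30. Patient pays $3,435.30; OOP now $6,629.90.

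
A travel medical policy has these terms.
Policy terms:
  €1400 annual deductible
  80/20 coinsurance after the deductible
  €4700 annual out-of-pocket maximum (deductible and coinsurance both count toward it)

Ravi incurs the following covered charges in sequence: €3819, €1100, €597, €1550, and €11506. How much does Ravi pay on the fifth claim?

Bill 1, €3819: €1400 finishes the deductible; €2419 goes to coinsurance; traveler's 20% is €483.80. Traveler pays €1883.80; OOP now €1883.80.
Bill 2, €1100: deductible already satisfied, so traveler's share is 20% × €1100 = €220. Cost to traveler: €220. OOP to date €2103.80.
Bill 3, €597: 20% coinsurance on €597 = €119.40. Cost to traveler: €119.40. OOP to date €2223.20.
Bill 4, €1550: deductible already satisfied, so traveler's share is 20% × €1550 = €310. Cost to traveler: €310. OOP to date €2533.20.
Bill 5, €11506: deductible already satisfied, so traveler's share is 20% × €11506 = €2301.20. OOP would hit €4834.40 > €4700, so the cap limits the traveler to €4700 − €2533.20 = €2166.80.

€2166.80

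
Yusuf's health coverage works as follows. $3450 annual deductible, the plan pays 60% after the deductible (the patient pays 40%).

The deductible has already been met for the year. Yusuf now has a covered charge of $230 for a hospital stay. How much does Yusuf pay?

The deductible is already satisfied, so the full bill goes to coinsurance.
Patient's 40% share of $230 is $92.

$92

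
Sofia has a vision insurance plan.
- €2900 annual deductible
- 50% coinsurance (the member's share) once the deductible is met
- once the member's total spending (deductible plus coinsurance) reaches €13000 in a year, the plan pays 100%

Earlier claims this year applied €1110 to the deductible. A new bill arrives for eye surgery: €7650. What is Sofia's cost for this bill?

€1110 of the €2900 deductible is already met, leaving €1790.
After the €1790 deductible portion, €7650 − €1790 = €5860 is subject to coinsurance.
50% of €5860 = €2930 falls to the member.
Member responsibility before any cap: €1790 + €2930 = €4720.
Cumulative spending €1110 + €4720 = €5830 stays under the €13000 maximum.

€4720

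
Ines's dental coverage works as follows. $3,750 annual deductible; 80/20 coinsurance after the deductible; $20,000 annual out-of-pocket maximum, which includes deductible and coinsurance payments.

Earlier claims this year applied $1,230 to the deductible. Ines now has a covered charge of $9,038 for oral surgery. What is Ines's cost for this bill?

$3,823.60

Remaining deductible: $3,750 − $1,230 = $2,520.
That leaves $9,038 − $2,520 = $6,518 for coinsurance.
Patient's 20% share of $6,518 is $1,303.60.
That puts the patient's cost at $2,520 + $1,303.60 = $3,823.60 before any cap.
Cumulative spending $1,230 + $3,823.60 = $5,053.60 stays under the $20,000 maximum.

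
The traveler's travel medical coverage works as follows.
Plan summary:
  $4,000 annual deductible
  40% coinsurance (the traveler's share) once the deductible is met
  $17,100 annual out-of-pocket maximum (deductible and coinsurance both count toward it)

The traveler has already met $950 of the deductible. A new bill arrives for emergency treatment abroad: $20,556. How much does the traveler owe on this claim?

$10,052.40

$950 of the $4,000 deductible is already met, leaving $3,050.
After the $3,050 deductible portion, $20,556 − $3,050 = $17,506 is subject to coinsurance.
Coinsurance: $17,506 × 40% = $7,002.40.
So the traveler owes $3,050 + $7,002.40 = $10,052.40 before any cap.
Total out-of-pocket so far would be $950 + $10,052.40 = $11,002.40, below the $17,100 cap — no reduction.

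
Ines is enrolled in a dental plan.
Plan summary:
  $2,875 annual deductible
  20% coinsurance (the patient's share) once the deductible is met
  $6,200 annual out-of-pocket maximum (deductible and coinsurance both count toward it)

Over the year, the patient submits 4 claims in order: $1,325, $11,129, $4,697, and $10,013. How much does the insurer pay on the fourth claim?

Bill 1, $1,325: entire amount goes to the deductible. Patient pays $1,325; OOP now $1,325. Plan pays $1,325 − $1,325 = $0.
Bill 2, $11,129: deductible takes $1,550, $9,579 remains; patient's 20% is $1,915.80. Patient pays $3,465.80; OOP now $4,790.80. Plan pays $11,129 − $3,465.80 = $7,663.20.
Bill 3, $4,697: deductible met; 20% of $4,697 = $939.40. Patient pays $939.40; OOP now $5,730.20. Insurer: $4,697 − $939.40 = $3,757.60.
Bill 4, $10,013: 20% coinsurance on $10,013 = $2,002.60. Adding that to $5,730.20 gives $7,732.80, past the $6,200 cap; patient pays only $6,200 − $5,730.20 = $469.80. Plan pays $10,013 − $469.80 = $9,543.20.

$9,543.20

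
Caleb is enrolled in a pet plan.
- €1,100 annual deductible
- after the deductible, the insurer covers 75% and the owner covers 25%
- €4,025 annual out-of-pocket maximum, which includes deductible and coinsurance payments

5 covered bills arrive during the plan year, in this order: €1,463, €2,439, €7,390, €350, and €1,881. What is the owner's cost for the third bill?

€1,847.50

Bill 1, €1,463: €1,100 to deductible, leaving €363; 25% of €363 = €90.75. Owner owes €1,190.75 (running OOP €1,190.75).
Bill 2, €2,439: deductible already satisfied, so owner's share is 25% × €2,439 = €609.75. Cost to owner: €609.75. OOP to date €1,800.50.
Bill 3, €7,390: deductible met; 25% of €7,390 = €1,847.50. Owner owes €1,847.50 (running OOP €3,648).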